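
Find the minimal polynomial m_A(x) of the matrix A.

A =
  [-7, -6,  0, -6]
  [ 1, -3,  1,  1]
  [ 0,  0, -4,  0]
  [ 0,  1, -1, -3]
x^3 + 13*x^2 + 56*x + 80

The characteristic polynomial is χ_A(x) = (x + 4)^3*(x + 5), so the eigenvalues are known. The minimal polynomial is
  m_A(x) = Π_λ (x − λ)^{k_λ}
where k_λ is the size of the *largest* Jordan block for λ (equivalently, the smallest k with (A − λI)^k v = 0 for every generalised eigenvector v of λ).

  λ = -5: largest Jordan block has size 1, contributing (x + 5)
  λ = -4: largest Jordan block has size 2, contributing (x + 4)^2

So m_A(x) = (x + 4)^2*(x + 5) = x^3 + 13*x^2 + 56*x + 80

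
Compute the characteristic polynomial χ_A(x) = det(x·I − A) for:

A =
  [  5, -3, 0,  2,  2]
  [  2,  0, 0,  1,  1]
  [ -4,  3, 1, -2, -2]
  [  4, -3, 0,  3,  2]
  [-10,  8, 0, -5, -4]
x^5 - 5*x^4 + 10*x^3 - 10*x^2 + 5*x - 1

Expanding det(x·I − A) (e.g. by cofactor expansion or by noting that A is similar to its Jordan form J, which has the same characteristic polynomial as A) gives
  χ_A(x) = x^5 - 5*x^4 + 10*x^3 - 10*x^2 + 5*x - 1
which factors as (x - 1)^5. The eigenvalues (with algebraic multiplicities) are λ = 1 with multiplicity 5.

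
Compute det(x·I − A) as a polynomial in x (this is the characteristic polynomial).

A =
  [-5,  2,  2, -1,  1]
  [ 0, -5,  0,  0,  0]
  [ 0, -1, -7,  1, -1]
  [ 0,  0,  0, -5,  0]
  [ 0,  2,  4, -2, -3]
x^5 + 25*x^4 + 250*x^3 + 1250*x^2 + 3125*x + 3125

Expanding det(x·I − A) (e.g. by cofactor expansion or by noting that A is similar to its Jordan form J, which has the same characteristic polynomial as A) gives
  χ_A(x) = x^5 + 25*x^4 + 250*x^3 + 1250*x^2 + 3125*x + 3125
which factors as (x + 5)^5. The eigenvalues (with algebraic multiplicities) are λ = -5 with multiplicity 5.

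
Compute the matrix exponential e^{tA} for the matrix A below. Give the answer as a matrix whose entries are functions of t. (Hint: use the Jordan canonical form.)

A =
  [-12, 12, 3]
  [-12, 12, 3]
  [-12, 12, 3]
e^{tA} =
  [5 - 4*exp(3*t), 4*exp(3*t) - 4, exp(3*t) - 1]
  [4 - 4*exp(3*t), 4*exp(3*t) - 3, exp(3*t) - 1]
  [4 - 4*exp(3*t), 4*exp(3*t) - 4, exp(3*t)]

Strategy: write A = P · J · P⁻¹ where J is a Jordan canonical form, so e^{tA} = P · e^{tJ} · P⁻¹, and e^{tJ} can be computed block-by-block.

A has Jordan form
J =
  [0, 0, 0]
  [0, 0, 0]
  [0, 0, 3]
(up to reordering of blocks).

Per-block formulas:
  For a 1×1 block at λ = 3: exp(t · [3]) = [e^(3t)].
  For a 1×1 block at λ = 0: exp(t · [0]) = [e^(0t)].

After assembling e^{tJ} and conjugating by P, we get:

e^{tA} =
  [5 - 4*exp(3*t), 4*exp(3*t) - 4, exp(3*t) - 1]
  [4 - 4*exp(3*t), 4*exp(3*t) - 3, exp(3*t) - 1]
  [4 - 4*exp(3*t), 4*exp(3*t) - 4, exp(3*t)]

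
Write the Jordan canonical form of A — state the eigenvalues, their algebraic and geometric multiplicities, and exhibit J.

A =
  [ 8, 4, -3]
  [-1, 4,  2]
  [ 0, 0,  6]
J_3(6)

The characteristic polynomial is
  det(x·I − A) = x^3 - 18*x^2 + 108*x - 216 = (x - 6)^3

Eigenvalues and multiplicities (the geometric multiplicity of λ is n − rank(A − λI), which equals the number of Jordan blocks for λ):
  λ = 6: algebraic multiplicity = 3, geometric multiplicity = 1

Determining the block sizes for each eigenvalue:
  λ = 6: one block (gm = 1), so the single block has size am = 3 → block sizes [3]

Assembling the blocks gives a Jordan form
J =
  [6, 1, 0]
  [0, 6, 1]
  [0, 0, 6]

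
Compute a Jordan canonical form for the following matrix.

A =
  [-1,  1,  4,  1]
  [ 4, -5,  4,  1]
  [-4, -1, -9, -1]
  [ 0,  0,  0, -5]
J_3(-5) ⊕ J_1(-5)

The characteristic polynomial is
  det(x·I − A) = x^4 + 20*x^3 + 150*x^2 + 500*x + 625 = (x + 5)^4

Eigenvalues and multiplicities (the geometric multiplicity of λ is n − rank(A − λI), which equals the number of Jordan blocks for λ):
  λ = -5: algebraic multiplicity = 4, geometric multiplicity = 2

Determining the block sizes for each eigenvalue:
  λ = -5: with am = 4 and gm = 2, the partition is not yet determined (e.g. several partitions of 4 into 2 parts exist). Let N = A − (-5)·I. Computing rank(N^1) = 2, rank(N^2) = 1, rank(N^3) = 0; the number of blocks of size ≥ j is rank(N^{j−1}) − rank(N^j), giving [2, 1, 1]. So we have 1 block(s) of size 3, 1 block(s) of size 1 → block sizes [3, 1]

Assembling the blocks gives a Jordan form
J =
  [-5,  1,  0,  0]
  [ 0, -5,  1,  0]
  [ 0,  0, -5,  0]
  [ 0,  0,  0, -5]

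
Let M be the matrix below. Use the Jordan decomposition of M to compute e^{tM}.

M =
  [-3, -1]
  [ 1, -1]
e^{tM} =
  [-t*exp(-2*t) + exp(-2*t), -t*exp(-2*t)]
  [t*exp(-2*t), t*exp(-2*t) + exp(-2*t)]

Strategy: write M = P · J · P⁻¹ where J is a Jordan canonical form, so e^{tM} = P · e^{tJ} · P⁻¹, and e^{tJ} can be computed block-by-block.

M has Jordan form
J =
  [-2,  1]
  [ 0, -2]
(up to reordering of blocks).

Per-block formulas:
  For a 2×2 Jordan block J_2(-2): exp(t · J_2(-2)) = e^(-2t)·(I + t·N), where N is the 2×2 nilpotent shift.

After assembling e^{tJ} and conjugating by P, we get:

e^{tM} =
  [-t*exp(-2*t) + exp(-2*t), -t*exp(-2*t)]
  [t*exp(-2*t), t*exp(-2*t) + exp(-2*t)]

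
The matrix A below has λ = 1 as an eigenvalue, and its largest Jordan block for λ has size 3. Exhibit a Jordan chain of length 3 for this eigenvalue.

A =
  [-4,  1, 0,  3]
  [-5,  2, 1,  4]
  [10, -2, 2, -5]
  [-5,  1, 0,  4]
A Jordan chain for λ = 1 of length 3:
v_1 = (5, 10, -5, 5)ᵀ
v_2 = (-5, -5, 10, -5)ᵀ
v_3 = (1, 0, 0, 0)ᵀ

Let N = A − (1)·I. We want v_3 with N^3 v_3 = 0 but N^2 v_3 ≠ 0; then v_{j-1} := N · v_j for j = 3, …, 2.

Pick v_3 = (1, 0, 0, 0)ᵀ.
Then v_2 = N · v_3 = (-5, -5, 10, -5)ᵀ.
Then v_1 = N · v_2 = (5, 10, -5, 5)ᵀ.

Sanity check: (A − (1)·I) v_1 = (0, 0, 0, 0)ᵀ = 0. ✓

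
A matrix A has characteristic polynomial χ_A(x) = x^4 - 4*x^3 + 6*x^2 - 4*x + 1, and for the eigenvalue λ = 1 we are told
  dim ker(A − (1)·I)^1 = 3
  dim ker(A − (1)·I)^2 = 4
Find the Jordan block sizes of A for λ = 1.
Block sizes for λ = 1: [2, 1, 1]

From the dimensions of kernels of powers, the number of Jordan blocks of size at least j is d_j − d_{j−1} where d_j = dim ker(N^j) (with d_0 = 0). Computing the differences gives [3, 1].
The number of blocks of size exactly k is (#blocks of size ≥ k) − (#blocks of size ≥ k + 1), so the partition is: 2 block(s) of size 1, 1 block(s) of size 2.
In nonincreasing order the block sizes are [2, 1, 1].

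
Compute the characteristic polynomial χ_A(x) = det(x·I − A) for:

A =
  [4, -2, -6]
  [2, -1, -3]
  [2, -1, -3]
x^3

Expanding det(x·I − A) (e.g. by cofactor expansion or by noting that A is similar to its Jordan form J, which has the same characteristic polynomial as A) gives
  χ_A(x) = x^3
which factors as x^3. The eigenvalues (with algebraic multiplicities) are λ = 0 with multiplicity 3.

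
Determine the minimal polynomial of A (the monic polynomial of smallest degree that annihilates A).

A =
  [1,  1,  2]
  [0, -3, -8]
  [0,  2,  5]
x^2 - 2*x + 1

The characteristic polynomial is χ_A(x) = (x - 1)^3, so the eigenvalues are known. The minimal polynomial is
  m_A(x) = Π_λ (x − λ)^{k_λ}
where k_λ is the size of the *largest* Jordan block for λ (equivalently, the smallest k with (A − λI)^k v = 0 for every generalised eigenvector v of λ).

  λ = 1: largest Jordan block has size 2, contributing (x − 1)^2

So m_A(x) = (x - 1)^2 = x^2 - 2*x + 1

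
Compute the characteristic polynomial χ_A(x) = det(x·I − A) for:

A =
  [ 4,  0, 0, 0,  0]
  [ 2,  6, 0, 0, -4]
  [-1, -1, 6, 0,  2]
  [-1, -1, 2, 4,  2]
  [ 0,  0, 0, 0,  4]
x^5 - 24*x^4 + 228*x^3 - 1072*x^2 + 2496*x - 2304

Expanding det(x·I − A) (e.g. by cofactor expansion or by noting that A is similar to its Jordan form J, which has the same characteristic polynomial as A) gives
  χ_A(x) = x^5 - 24*x^4 + 228*x^3 - 1072*x^2 + 2496*x - 2304
which factors as (x - 6)^2*(x - 4)^3. The eigenvalues (with algebraic multiplicities) are λ = 4 with multiplicity 3, λ = 6 with multiplicity 2.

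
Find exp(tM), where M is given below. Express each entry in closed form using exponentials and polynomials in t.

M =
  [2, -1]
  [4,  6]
e^{tM} =
  [-2*t*exp(4*t) + exp(4*t), -t*exp(4*t)]
  [4*t*exp(4*t), 2*t*exp(4*t) + exp(4*t)]

Strategy: write M = P · J · P⁻¹ where J is a Jordan canonical form, so e^{tM} = P · e^{tJ} · P⁻¹, and e^{tJ} can be computed block-by-block.

M has Jordan form
J =
  [4, 1]
  [0, 4]
(up to reordering of blocks).

Per-block formulas:
  For a 2×2 Jordan block J_2(4): exp(t · J_2(4)) = e^(4t)·(I + t·N), where N is the 2×2 nilpotent shift.

After assembling e^{tJ} and conjugating by P, we get:

e^{tM} =
  [-2*t*exp(4*t) + exp(4*t), -t*exp(4*t)]
  [4*t*exp(4*t), 2*t*exp(4*t) + exp(4*t)]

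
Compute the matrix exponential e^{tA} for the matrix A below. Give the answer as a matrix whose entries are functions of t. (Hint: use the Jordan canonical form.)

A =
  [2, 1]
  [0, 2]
e^{tA} =
  [exp(2*t), t*exp(2*t)]
  [0, exp(2*t)]

Strategy: write A = P · J · P⁻¹ where J is a Jordan canonical form, so e^{tA} = P · e^{tJ} · P⁻¹, and e^{tJ} can be computed block-by-block.

A has Jordan form
J =
  [2, 1]
  [0, 2]
(up to reordering of blocks).

Per-block formulas:
  For a 2×2 Jordan block J_2(2): exp(t · J_2(2)) = e^(2t)·(I + t·N), where N is the 2×2 nilpotent shift.

After assembling e^{tJ} and conjugating by P, we get:

e^{tA} =
  [exp(2*t), t*exp(2*t)]
  [0, exp(2*t)]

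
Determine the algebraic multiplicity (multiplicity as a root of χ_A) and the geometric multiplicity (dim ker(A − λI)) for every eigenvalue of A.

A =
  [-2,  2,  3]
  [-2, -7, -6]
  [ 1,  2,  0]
λ = -3: alg = 3, geom = 2

Step 1 — factor the characteristic polynomial to read off the algebraic multiplicities:
  χ_A(x) = (x + 3)^3

Step 2 — compute geometric multiplicities via the rank-nullity identity g(λ) = n − rank(A − λI):
  rank(A − (-3)·I) = 1, so dim ker(A − (-3)·I) = n − 1 = 2

Summary:
  λ = -3: algebraic multiplicity = 3, geometric multiplicity = 2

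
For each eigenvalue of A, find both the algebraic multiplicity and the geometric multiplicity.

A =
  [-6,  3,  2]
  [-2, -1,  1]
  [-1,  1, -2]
λ = -3: alg = 3, geom = 1

Step 1 — factor the characteristic polynomial to read off the algebraic multiplicities:
  χ_A(x) = (x + 3)^3

Step 2 — compute geometric multiplicities via the rank-nullity identity g(λ) = n − rank(A − λI):
  rank(A − (-3)·I) = 2, so dim ker(A − (-3)·I) = n − 2 = 1

Summary:
  λ = -3: algebraic multiplicity = 3, geometric multiplicity = 1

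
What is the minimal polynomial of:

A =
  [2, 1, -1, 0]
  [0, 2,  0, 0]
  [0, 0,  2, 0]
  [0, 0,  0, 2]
x^2 - 4*x + 4

The characteristic polynomial is χ_A(x) = (x - 2)^4, so the eigenvalues are known. The minimal polynomial is
  m_A(x) = Π_λ (x − λ)^{k_λ}
where k_λ is the size of the *largest* Jordan block for λ (equivalently, the smallest k with (A − λI)^k v = 0 for every generalised eigenvector v of λ).

  λ = 2: largest Jordan block has size 2, contributing (x − 2)^2

So m_A(x) = (x - 2)^2 = x^2 - 4*x + 4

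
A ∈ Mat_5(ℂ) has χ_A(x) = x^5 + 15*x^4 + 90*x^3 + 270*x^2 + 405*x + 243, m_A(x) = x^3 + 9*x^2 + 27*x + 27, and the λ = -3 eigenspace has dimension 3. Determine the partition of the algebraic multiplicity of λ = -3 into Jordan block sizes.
Block sizes for λ = -3: [3, 1, 1]

Step 1 — from the characteristic polynomial, algebraic multiplicity of λ = -3 is 5. From dim ker(A − (-3)·I) = 3, there are exactly 3 Jordan blocks for λ = -3.
Step 2 — from the minimal polynomial, the factor (x + 3)^3 tells us the largest block for λ = -3 has size 3.
Step 3 — with total size 5, 3 blocks, and largest block 3, the block sizes (in nonincreasing order) are [3, 1, 1].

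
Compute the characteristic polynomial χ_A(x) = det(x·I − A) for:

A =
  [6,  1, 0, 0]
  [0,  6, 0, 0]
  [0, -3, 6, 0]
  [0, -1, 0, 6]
x^4 - 24*x^3 + 216*x^2 - 864*x + 1296

Expanding det(x·I − A) (e.g. by cofactor expansion or by noting that A is similar to its Jordan form J, which has the same characteristic polynomial as A) gives
  χ_A(x) = x^4 - 24*x^3 + 216*x^2 - 864*x + 1296
which factors as (x - 6)^4. The eigenvalues (with algebraic multiplicities) are λ = 6 with multiplicity 4.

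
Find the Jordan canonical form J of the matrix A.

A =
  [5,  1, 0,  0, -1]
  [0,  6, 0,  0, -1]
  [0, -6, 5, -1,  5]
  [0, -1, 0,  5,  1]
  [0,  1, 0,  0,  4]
J_2(5) ⊕ J_2(5) ⊕ J_1(5)

The characteristic polynomial is
  det(x·I − A) = x^5 - 25*x^4 + 250*x^3 - 1250*x^2 + 3125*x - 3125 = (x - 5)^5

Eigenvalues and multiplicities (the geometric multiplicity of λ is n − rank(A − λI), which equals the number of Jordan blocks for λ):
  λ = 5: algebraic multiplicity = 5, geometric multiplicity = 3

Determining the block sizes for each eigenvalue:
  λ = 5: with am = 5 and gm = 3, the partition is not yet determined (e.g. several partitions of 5 into 3 parts exist). Let N = A − (5)·I. Computing rank(N^1) = 2, rank(N^2) = 0; the number of blocks of size ≥ j is rank(N^{j−1}) − rank(N^j), giving [3, 2]. So we have 2 block(s) of size 2, 1 block(s) of size 1 → block sizes [2, 2, 1]

Assembling the blocks gives a Jordan form
J =
  [5, 1, 0, 0, 0]
  [0, 5, 0, 0, 0]
  [0, 0, 5, 1, 0]
  [0, 0, 0, 5, 0]
  [0, 0, 0, 0, 5]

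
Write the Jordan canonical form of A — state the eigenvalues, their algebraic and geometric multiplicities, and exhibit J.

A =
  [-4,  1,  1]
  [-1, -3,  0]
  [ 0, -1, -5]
J_3(-4)

The characteristic polynomial is
  det(x·I − A) = x^3 + 12*x^2 + 48*x + 64 = (x + 4)^3

Eigenvalues and multiplicities (the geometric multiplicity of λ is n − rank(A − λI), which equals the number of Jordan blocks for λ):
  λ = -4: algebraic multiplicity = 3, geometric multiplicity = 1

Determining the block sizes for each eigenvalue:
  λ = -4: one block (gm = 1), so the single block has size am = 3 → block sizes [3]

Assembling the blocks gives a Jordan form
J =
  [-4,  1,  0]
  [ 0, -4,  1]
  [ 0,  0, -4]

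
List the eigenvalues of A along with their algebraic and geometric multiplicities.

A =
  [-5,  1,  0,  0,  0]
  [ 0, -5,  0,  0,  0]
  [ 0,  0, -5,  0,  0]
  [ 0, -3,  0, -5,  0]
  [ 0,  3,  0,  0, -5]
λ = -5: alg = 5, geom = 4

Step 1 — factor the characteristic polynomial to read off the algebraic multiplicities:
  χ_A(x) = (x + 5)^5

Step 2 — compute geometric multiplicities via the rank-nullity identity g(λ) = n − rank(A − λI):
  rank(A − (-5)·I) = 1, so dim ker(A − (-5)·I) = n − 1 = 4

Summary:
  λ = -5: algebraic multiplicity = 5, geometric multiplicity = 4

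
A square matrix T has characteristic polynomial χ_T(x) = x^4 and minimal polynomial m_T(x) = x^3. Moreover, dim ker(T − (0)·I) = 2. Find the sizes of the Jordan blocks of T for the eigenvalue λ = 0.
Block sizes for λ = 0: [3, 1]

Step 1 — from the characteristic polynomial, algebraic multiplicity of λ = 0 is 4. From dim ker(T − (0)·I) = 2, there are exactly 2 Jordan blocks for λ = 0.
Step 2 — from the minimal polynomial, the factor (x − 0)^3 tells us the largest block for λ = 0 has size 3.
Step 3 — with total size 4, 2 blocks, and largest block 3, the block sizes (in nonincreasing order) are [3, 1].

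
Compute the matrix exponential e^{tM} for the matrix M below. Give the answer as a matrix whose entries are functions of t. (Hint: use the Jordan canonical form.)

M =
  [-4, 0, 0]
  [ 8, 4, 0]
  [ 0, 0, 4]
e^{tM} =
  [exp(-4*t), 0, 0]
  [exp(4*t) - exp(-4*t), exp(4*t), 0]
  [0, 0, exp(4*t)]

Strategy: write M = P · J · P⁻¹ where J is a Jordan canonical form, so e^{tM} = P · e^{tJ} · P⁻¹, and e^{tJ} can be computed block-by-block.

M has Jordan form
J =
  [-4, 0, 0]
  [ 0, 4, 0]
  [ 0, 0, 4]
(up to reordering of blocks).

Per-block formulas:
  For a 1×1 block at λ = -4: exp(t · [-4]) = [e^(-4t)].
  For a 1×1 block at λ = 4: exp(t · [4]) = [e^(4t)].

After assembling e^{tJ} and conjugating by P, we get:

e^{tM} =
  [exp(-4*t), 0, 0]
  [exp(4*t) - exp(-4*t), exp(4*t), 0]
  [0, 0, exp(4*t)]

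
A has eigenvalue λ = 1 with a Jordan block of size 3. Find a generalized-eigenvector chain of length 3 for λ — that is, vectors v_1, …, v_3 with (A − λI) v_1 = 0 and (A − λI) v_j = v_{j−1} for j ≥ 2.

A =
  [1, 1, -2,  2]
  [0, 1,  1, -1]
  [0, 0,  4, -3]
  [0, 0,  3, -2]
A Jordan chain for λ = 1 of length 3:
v_1 = (1, 0, 0, 0)ᵀ
v_2 = (-2, 1, 3, 3)ᵀ
v_3 = (0, 0, 1, 0)ᵀ

Let N = A − (1)·I. We want v_3 with N^3 v_3 = 0 but N^2 v_3 ≠ 0; then v_{j-1} := N · v_j for j = 3, …, 2.

Pick v_3 = (0, 0, 1, 0)ᵀ.
Then v_2 = N · v_3 = (-2, 1, 3, 3)ᵀ.
Then v_1 = N · v_2 = (1, 0, 0, 0)ᵀ.

Sanity check: (A − (1)·I) v_1 = (0, 0, 0, 0)ᵀ = 0. ✓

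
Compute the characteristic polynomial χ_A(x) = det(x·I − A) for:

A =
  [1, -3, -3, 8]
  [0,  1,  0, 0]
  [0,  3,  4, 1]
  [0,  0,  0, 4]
x^4 - 10*x^3 + 33*x^2 - 40*x + 16

Expanding det(x·I − A) (e.g. by cofactor expansion or by noting that A is similar to its Jordan form J, which has the same characteristic polynomial as A) gives
  χ_A(x) = x^4 - 10*x^3 + 33*x^2 - 40*x + 16
which factors as (x - 4)^2*(x - 1)^2. The eigenvalues (with algebraic multiplicities) are λ = 1 with multiplicity 2, λ = 4 with multiplicity 2.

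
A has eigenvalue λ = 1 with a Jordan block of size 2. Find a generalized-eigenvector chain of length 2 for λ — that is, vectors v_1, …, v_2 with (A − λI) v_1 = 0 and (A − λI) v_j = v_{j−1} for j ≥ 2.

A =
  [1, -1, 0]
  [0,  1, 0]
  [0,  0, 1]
A Jordan chain for λ = 1 of length 2:
v_1 = (-1, 0, 0)ᵀ
v_2 = (0, 1, 0)ᵀ

Let N = A − (1)·I. We want v_2 with N^2 v_2 = 0 but N^1 v_2 ≠ 0; then v_{j-1} := N · v_j for j = 2, …, 2.

Pick v_2 = (0, 1, 0)ᵀ.
Then v_1 = N · v_2 = (-1, 0, 0)ᵀ.

Sanity check: (A − (1)·I) v_1 = (0, 0, 0)ᵀ = 0. ✓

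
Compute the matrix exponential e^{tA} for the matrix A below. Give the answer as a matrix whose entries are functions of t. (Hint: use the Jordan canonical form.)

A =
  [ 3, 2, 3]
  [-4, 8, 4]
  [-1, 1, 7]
e^{tA} =
  [-t^2*exp(6*t) - 3*t*exp(6*t) + exp(6*t), t^2*exp(6*t)/2 + 2*t*exp(6*t), t^2*exp(6*t) + 3*t*exp(6*t)]
  [-4*t*exp(6*t), 2*t*exp(6*t) + exp(6*t), 4*t*exp(6*t)]
  [-t^2*exp(6*t) - t*exp(6*t), t^2*exp(6*t)/2 + t*exp(6*t), t^2*exp(6*t) + t*exp(6*t) + exp(6*t)]

Strategy: write A = P · J · P⁻¹ where J is a Jordan canonical form, so e^{tA} = P · e^{tJ} · P⁻¹, and e^{tJ} can be computed block-by-block.

A has Jordan form
J =
  [6, 1, 0]
  [0, 6, 1]
  [0, 0, 6]
(up to reordering of blocks).

Per-block formulas:
  For a 3×3 Jordan block J_3(6): exp(t · J_3(6)) = e^(6t)·(I + t·N + (t^2/2)·N^2), where N is the 3×3 nilpotent shift.

After assembling e^{tJ} and conjugating by P, we get:

e^{tA} =
  [-t^2*exp(6*t) - 3*t*exp(6*t) + exp(6*t), t^2*exp(6*t)/2 + 2*t*exp(6*t), t^2*exp(6*t) + 3*t*exp(6*t)]
  [-4*t*exp(6*t), 2*t*exp(6*t) + exp(6*t), 4*t*exp(6*t)]
  [-t^2*exp(6*t) - t*exp(6*t), t^2*exp(6*t)/2 + t*exp(6*t), t^2*exp(6*t) + t*exp(6*t) + exp(6*t)]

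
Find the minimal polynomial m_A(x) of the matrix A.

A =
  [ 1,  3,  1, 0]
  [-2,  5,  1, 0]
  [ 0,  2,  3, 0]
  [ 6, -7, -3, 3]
x^3 - 9*x^2 + 27*x - 27

The characteristic polynomial is χ_A(x) = (x - 3)^4, so the eigenvalues are known. The minimal polynomial is
  m_A(x) = Π_λ (x − λ)^{k_λ}
where k_λ is the size of the *largest* Jordan block for λ (equivalently, the smallest k with (A − λI)^k v = 0 for every generalised eigenvector v of λ).

  λ = 3: largest Jordan block has size 3, contributing (x − 3)^3

So m_A(x) = (x - 3)^3 = x^3 - 9*x^2 + 27*x - 27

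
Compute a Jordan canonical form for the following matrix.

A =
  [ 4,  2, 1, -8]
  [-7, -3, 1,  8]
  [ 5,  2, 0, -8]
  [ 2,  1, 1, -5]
J_2(-1) ⊕ J_2(-1)

The characteristic polynomial is
  det(x·I − A) = x^4 + 4*x^3 + 6*x^2 + 4*x + 1 = (x + 1)^4

Eigenvalues and multiplicities (the geometric multiplicity of λ is n − rank(A − λI), which equals the number of Jordan blocks for λ):
  λ = -1: algebraic multiplicity = 4, geometric multiplicity = 2

Determining the block sizes for each eigenvalue:
  λ = -1: with am = 4 and gm = 2, the partition is not yet determined (e.g. several partitions of 4 into 2 parts exist). Let N = A − (-1)·I. Computing rank(N^1) = 2, rank(N^2) = 0; the number of blocks of size ≥ j is rank(N^{j−1}) − rank(N^j), giving [2, 2]. So we have 2 block(s) of size 2 → block sizes [2, 2]

Assembling the blocks gives a Jordan form
J =
  [-1,  1,  0,  0]
  [ 0, -1,  0,  0]
  [ 0,  0, -1,  1]
  [ 0,  0,  0, -1]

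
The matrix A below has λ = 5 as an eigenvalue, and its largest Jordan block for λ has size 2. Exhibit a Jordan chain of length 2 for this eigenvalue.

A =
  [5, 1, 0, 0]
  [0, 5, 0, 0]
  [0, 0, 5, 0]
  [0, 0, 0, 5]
A Jordan chain for λ = 5 of length 2:
v_1 = (1, 0, 0, 0)ᵀ
v_2 = (0, 1, 0, 0)ᵀ

Let N = A − (5)·I. We want v_2 with N^2 v_2 = 0 but N^1 v_2 ≠ 0; then v_{j-1} := N · v_j for j = 2, …, 2.

Pick v_2 = (0, 1, 0, 0)ᵀ.
Then v_1 = N · v_2 = (1, 0, 0, 0)ᵀ.

Sanity check: (A − (5)·I) v_1 = (0, 0, 0, 0)ᵀ = 0. ✓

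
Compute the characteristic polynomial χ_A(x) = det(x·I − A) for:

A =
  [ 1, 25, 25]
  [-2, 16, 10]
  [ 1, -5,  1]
x^3 - 18*x^2 + 108*x - 216

Expanding det(x·I − A) (e.g. by cofactor expansion or by noting that A is similar to its Jordan form J, which has the same characteristic polynomial as A) gives
  χ_A(x) = x^3 - 18*x^2 + 108*x - 216
which factors as (x - 6)^3. The eigenvalues (with algebraic multiplicities) are λ = 6 with multiplicity 3.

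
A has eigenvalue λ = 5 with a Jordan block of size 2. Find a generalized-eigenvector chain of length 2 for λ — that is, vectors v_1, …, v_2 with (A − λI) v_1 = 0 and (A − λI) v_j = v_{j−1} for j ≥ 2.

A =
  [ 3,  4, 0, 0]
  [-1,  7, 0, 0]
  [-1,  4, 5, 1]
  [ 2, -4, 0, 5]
A Jordan chain for λ = 5 of length 2:
v_1 = (-2, -1, -1, 2)ᵀ
v_2 = (1, 0, 0, 0)ᵀ

Let N = A − (5)·I. We want v_2 with N^2 v_2 = 0 but N^1 v_2 ≠ 0; then v_{j-1} := N · v_j for j = 2, …, 2.

Pick v_2 = (1, 0, 0, 0)ᵀ.
Then v_1 = N · v_2 = (-2, -1, -1, 2)ᵀ.

Sanity check: (A − (5)·I) v_1 = (0, 0, 0, 0)ᵀ = 0. ✓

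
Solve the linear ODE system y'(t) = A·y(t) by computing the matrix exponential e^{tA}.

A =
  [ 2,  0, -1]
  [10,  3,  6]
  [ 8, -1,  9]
e^{tA} =
  [-2*t*exp(5*t) + exp(4*t), t*exp(5*t) - exp(5*t) + exp(4*t), -2*t*exp(5*t) + exp(5*t) - exp(4*t)]
  [8*t*exp(5*t) + 2*exp(5*t) - 2*exp(4*t), -4*t*exp(5*t) + 3*exp(5*t) - 2*exp(4*t), 8*t*exp(5*t) - 2*exp(5*t) + 2*exp(4*t)]
  [6*t*exp(5*t) + 2*exp(5*t) - 2*exp(4*t), -3*t*exp(5*t) + 2*exp(5*t) - 2*exp(4*t), 6*t*exp(5*t) - exp(5*t) + 2*exp(4*t)]

Strategy: write A = P · J · P⁻¹ where J is a Jordan canonical form, so e^{tA} = P · e^{tJ} · P⁻¹, and e^{tJ} can be computed block-by-block.

A has Jordan form
J =
  [4, 0, 0]
  [0, 5, 1]
  [0, 0, 5]
(up to reordering of blocks).

Per-block formulas:
  For a 1×1 block at λ = 4: exp(t · [4]) = [e^(4t)].
  For a 2×2 Jordan block J_2(5): exp(t · J_2(5)) = e^(5t)·(I + t·N), where N is the 2×2 nilpotent shift.

After assembling e^{tJ} and conjugating by P, we get:

e^{tA} =
  [-2*t*exp(5*t) + exp(4*t), t*exp(5*t) - exp(5*t) + exp(4*t), -2*t*exp(5*t) + exp(5*t) - exp(4*t)]
  [8*t*exp(5*t) + 2*exp(5*t) - 2*exp(4*t), -4*t*exp(5*t) + 3*exp(5*t) - 2*exp(4*t), 8*t*exp(5*t) - 2*exp(5*t) + 2*exp(4*t)]
  [6*t*exp(5*t) + 2*exp(5*t) - 2*exp(4*t), -3*t*exp(5*t) + 2*exp(5*t) - 2*exp(4*t), 6*t*exp(5*t) - exp(5*t) + 2*exp(4*t)]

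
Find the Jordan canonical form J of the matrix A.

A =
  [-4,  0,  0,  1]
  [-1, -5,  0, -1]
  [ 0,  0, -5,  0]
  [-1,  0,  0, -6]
J_2(-5) ⊕ J_1(-5) ⊕ J_1(-5)

The characteristic polynomial is
  det(x·I − A) = x^4 + 20*x^3 + 150*x^2 + 500*x + 625 = (x + 5)^4

Eigenvalues and multiplicities (the geometric multiplicity of λ is n − rank(A − λI), which equals the number of Jordan blocks for λ):
  λ = -5: algebraic multiplicity = 4, geometric multiplicity = 3

Determining the block sizes for each eigenvalue:
  λ = -5: 3 blocks summing to 4 forces exactly one block of size 2 and the rest size 1 → block sizes [2, 1, 1]

Assembling the blocks gives a Jordan form
J =
  [-5,  1,  0,  0]
  [ 0, -5,  0,  0]
  [ 0,  0, -5,  0]
  [ 0,  0,  0, -5]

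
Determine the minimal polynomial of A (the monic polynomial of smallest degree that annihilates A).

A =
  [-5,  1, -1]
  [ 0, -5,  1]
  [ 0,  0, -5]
x^3 + 15*x^2 + 75*x + 125

The characteristic polynomial is χ_A(x) = (x + 5)^3, so the eigenvalues are known. The minimal polynomial is
  m_A(x) = Π_λ (x − λ)^{k_λ}
where k_λ is the size of the *largest* Jordan block for λ (equivalently, the smallest k with (A − λI)^k v = 0 for every generalised eigenvector v of λ).

  λ = -5: largest Jordan block has size 3, contributing (x + 5)^3

So m_A(x) = (x + 5)^3 = x^3 + 15*x^2 + 75*x + 125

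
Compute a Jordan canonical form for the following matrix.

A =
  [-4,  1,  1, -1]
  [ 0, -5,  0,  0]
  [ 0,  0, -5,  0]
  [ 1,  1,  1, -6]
J_2(-5) ⊕ J_1(-5) ⊕ J_1(-5)

The characteristic polynomial is
  det(x·I − A) = x^4 + 20*x^3 + 150*x^2 + 500*x + 625 = (x + 5)^4

Eigenvalues and multiplicities (the geometric multiplicity of λ is n − rank(A − λI), which equals the number of Jordan blocks for λ):
  λ = -5: algebraic multiplicity = 4, geometric multiplicity = 3

Determining the block sizes for each eigenvalue:
  λ = -5: 3 blocks summing to 4 forces exactly one block of size 2 and the rest size 1 → block sizes [2, 1, 1]

Assembling the blocks gives a Jordan form
J =
  [-5,  1,  0,  0]
  [ 0, -5,  0,  0]
  [ 0,  0, -5,  0]
  [ 0,  0,  0, -5]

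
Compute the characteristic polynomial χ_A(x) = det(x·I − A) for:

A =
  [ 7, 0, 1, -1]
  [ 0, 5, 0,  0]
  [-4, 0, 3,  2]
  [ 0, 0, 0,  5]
x^4 - 20*x^3 + 150*x^2 - 500*x + 625

Expanding det(x·I − A) (e.g. by cofactor expansion or by noting that A is similar to its Jordan form J, which has the same characteristic polynomial as A) gives
  χ_A(x) = x^4 - 20*x^3 + 150*x^2 - 500*x + 625
which factors as (x - 5)^4. The eigenvalues (with algebraic multiplicities) are λ = 5 with multiplicity 4.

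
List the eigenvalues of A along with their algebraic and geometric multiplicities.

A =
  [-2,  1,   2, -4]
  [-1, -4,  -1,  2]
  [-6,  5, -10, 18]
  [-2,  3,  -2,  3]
λ = -4: alg = 3, geom = 1; λ = -1: alg = 1, geom = 1

Step 1 — factor the characteristic polynomial to read off the algebraic multiplicities:
  χ_A(x) = (x + 1)*(x + 4)^3

Step 2 — compute geometric multiplicities via the rank-nullity identity g(λ) = n − rank(A − λI):
  rank(A − (-4)·I) = 3, so dim ker(A − (-4)·I) = n − 3 = 1
  rank(A − (-1)·I) = 3, so dim ker(A − (-1)·I) = n − 3 = 1

Summary:
  λ = -4: algebraic multiplicity = 3, geometric multiplicity = 1
  λ = -1: algebraic multiplicity = 1, geometric multiplicity = 1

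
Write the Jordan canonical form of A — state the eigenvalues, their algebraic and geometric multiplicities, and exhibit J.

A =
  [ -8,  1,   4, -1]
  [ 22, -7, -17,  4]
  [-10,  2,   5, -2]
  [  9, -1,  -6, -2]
J_3(-3) ⊕ J_1(-3)

The characteristic polynomial is
  det(x·I − A) = x^4 + 12*x^3 + 54*x^2 + 108*x + 81 = (x + 3)^4

Eigenvalues and multiplicities (the geometric multiplicity of λ is n − rank(A − λI), which equals the number of Jordan blocks for λ):
  λ = -3: algebraic multiplicity = 4, geometric multiplicity = 2

Determining the block sizes for each eigenvalue:
  λ = -3: with am = 4 and gm = 2, the partition is not yet determined (e.g. several partitions of 4 into 2 parts exist). Let N = A − (-3)·I. Computing rank(N^1) = 2, rank(N^2) = 1, rank(N^3) = 0; the number of blocks of size ≥ j is rank(N^{j−1}) − rank(N^j), giving [2, 1, 1]. So we have 1 block(s) of size 3, 1 block(s) of size 1 → block sizes [3, 1]

Assembling the blocks gives a Jordan form
J =
  [-3,  1,  0,  0]
  [ 0, -3,  1,  0]
  [ 0,  0, -3,  0]
  [ 0,  0,  0, -3]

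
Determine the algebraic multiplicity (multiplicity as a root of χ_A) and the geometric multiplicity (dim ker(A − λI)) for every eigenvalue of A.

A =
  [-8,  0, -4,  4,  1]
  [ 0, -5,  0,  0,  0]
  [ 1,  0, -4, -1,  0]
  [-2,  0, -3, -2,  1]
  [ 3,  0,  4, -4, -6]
λ = -5: alg = 5, geom = 3

Step 1 — factor the characteristic polynomial to read off the algebraic multiplicities:
  χ_A(x) = (x + 5)^5

Step 2 — compute geometric multiplicities via the rank-nullity identity g(λ) = n − rank(A − λI):
  rank(A − (-5)·I) = 2, so dim ker(A − (-5)·I) = n − 2 = 3

Summary:
  λ = -5: algebraic multiplicity = 5, geometric multiplicity = 3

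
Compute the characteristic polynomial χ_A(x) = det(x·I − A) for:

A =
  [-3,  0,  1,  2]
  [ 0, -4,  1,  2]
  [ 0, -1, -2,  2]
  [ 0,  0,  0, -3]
x^4 + 12*x^3 + 54*x^2 + 108*x + 81

Expanding det(x·I − A) (e.g. by cofactor expansion or by noting that A is similar to its Jordan form J, which has the same characteristic polynomial as A) gives
  χ_A(x) = x^4 + 12*x^3 + 54*x^2 + 108*x + 81
which factors as (x + 3)^4. The eigenvalues (with algebraic multiplicities) are λ = -3 with multiplicity 4.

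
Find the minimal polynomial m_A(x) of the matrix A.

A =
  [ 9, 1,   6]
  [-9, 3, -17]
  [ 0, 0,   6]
x^3 - 18*x^2 + 108*x - 216

The characteristic polynomial is χ_A(x) = (x - 6)^3, so the eigenvalues are known. The minimal polynomial is
  m_A(x) = Π_λ (x − λ)^{k_λ}
where k_λ is the size of the *largest* Jordan block for λ (equivalently, the smallest k with (A − λI)^k v = 0 for every generalised eigenvector v of λ).

  λ = 6: largest Jordan block has size 3, contributing (x − 6)^3

So m_A(x) = (x - 6)^3 = x^3 - 18*x^2 + 108*x - 216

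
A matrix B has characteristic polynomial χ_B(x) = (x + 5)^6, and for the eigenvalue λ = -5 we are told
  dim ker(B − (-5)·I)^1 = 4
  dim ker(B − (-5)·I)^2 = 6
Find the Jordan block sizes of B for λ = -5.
Block sizes for λ = -5: [2, 2, 1, 1]

From the dimensions of kernels of powers, the number of Jordan blocks of size at least j is d_j − d_{j−1} where d_j = dim ker(N^j) (with d_0 = 0). Computing the differences gives [4, 2].
The number of blocks of size exactly k is (#blocks of size ≥ k) − (#blocks of size ≥ k + 1), so the partition is: 2 block(s) of size 1, 2 block(s) of size 2.
In nonincreasing order the block sizes are [2, 2, 1, 1].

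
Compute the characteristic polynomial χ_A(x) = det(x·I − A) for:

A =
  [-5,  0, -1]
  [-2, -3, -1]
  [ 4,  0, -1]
x^3 + 9*x^2 + 27*x + 27

Expanding det(x·I − A) (e.g. by cofactor expansion or by noting that A is similar to its Jordan form J, which has the same characteristic polynomial as A) gives
  χ_A(x) = x^3 + 9*x^2 + 27*x + 27
which factors as (x + 3)^3. The eigenvalues (with algebraic multiplicities) are λ = -3 with multiplicity 3.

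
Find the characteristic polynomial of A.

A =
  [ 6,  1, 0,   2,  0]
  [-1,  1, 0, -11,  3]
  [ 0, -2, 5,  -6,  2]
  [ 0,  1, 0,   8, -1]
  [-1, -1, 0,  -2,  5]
x^5 - 25*x^4 + 250*x^3 - 1250*x^2 + 3125*x - 3125

Expanding det(x·I − A) (e.g. by cofactor expansion or by noting that A is similar to its Jordan form J, which has the same characteristic polynomial as A) gives
  χ_A(x) = x^5 - 25*x^4 + 250*x^3 - 1250*x^2 + 3125*x - 3125
which factors as (x - 5)^5. The eigenvalues (with algebraic multiplicities) are λ = 5 with multiplicity 5.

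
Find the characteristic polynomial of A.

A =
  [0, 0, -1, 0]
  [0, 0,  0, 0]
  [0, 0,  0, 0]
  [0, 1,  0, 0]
x^4

Expanding det(x·I − A) (e.g. by cofactor expansion or by noting that A is similar to its Jordan form J, which has the same characteristic polynomial as A) gives
  χ_A(x) = x^4
which factors as x^4. The eigenvalues (with algebraic multiplicities) are λ = 0 with multiplicity 4.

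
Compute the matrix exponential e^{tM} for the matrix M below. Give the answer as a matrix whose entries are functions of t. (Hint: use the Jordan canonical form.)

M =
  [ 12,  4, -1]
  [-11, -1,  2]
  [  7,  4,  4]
e^{tM} =
  [-t^2*exp(5*t) + 7*t*exp(5*t) + exp(5*t), 4*t*exp(5*t), t^2*exp(5*t) - t*exp(5*t)]
  [3*t^2*exp(5*t)/2 - 11*t*exp(5*t), -6*t*exp(5*t) + exp(5*t), -3*t^2*exp(5*t)/2 + 2*t*exp(5*t)]
  [-t^2*exp(5*t) + 7*t*exp(5*t), 4*t*exp(5*t), t^2*exp(5*t) - t*exp(5*t) + exp(5*t)]

Strategy: write M = P · J · P⁻¹ where J is a Jordan canonical form, so e^{tM} = P · e^{tJ} · P⁻¹, and e^{tJ} can be computed block-by-block.

M has Jordan form
J =
  [5, 1, 0]
  [0, 5, 1]
  [0, 0, 5]
(up to reordering of blocks).

Per-block formulas:
  For a 3×3 Jordan block J_3(5): exp(t · J_3(5)) = e^(5t)·(I + t·N + (t^2/2)·N^2), where N is the 3×3 nilpotent shift.

After assembling e^{tJ} and conjugating by P, we get:

e^{tM} =
  [-t^2*exp(5*t) + 7*t*exp(5*t) + exp(5*t), 4*t*exp(5*t), t^2*exp(5*t) - t*exp(5*t)]
  [3*t^2*exp(5*t)/2 - 11*t*exp(5*t), -6*t*exp(5*t) + exp(5*t), -3*t^2*exp(5*t)/2 + 2*t*exp(5*t)]
  [-t^2*exp(5*t) + 7*t*exp(5*t), 4*t*exp(5*t), t^2*exp(5*t) - t*exp(5*t) + exp(5*t)]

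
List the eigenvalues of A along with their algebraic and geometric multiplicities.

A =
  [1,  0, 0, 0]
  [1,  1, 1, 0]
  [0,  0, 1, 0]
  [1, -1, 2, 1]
λ = 1: alg = 4, geom = 2

Step 1 — factor the characteristic polynomial to read off the algebraic multiplicities:
  χ_A(x) = (x - 1)^4

Step 2 — compute geometric multiplicities via the rank-nullity identity g(λ) = n − rank(A − λI):
  rank(A − (1)·I) = 2, so dim ker(A − (1)·I) = n − 2 = 2

Summary:
  λ = 1: algebraic multiplicity = 4, geometric multiplicity = 2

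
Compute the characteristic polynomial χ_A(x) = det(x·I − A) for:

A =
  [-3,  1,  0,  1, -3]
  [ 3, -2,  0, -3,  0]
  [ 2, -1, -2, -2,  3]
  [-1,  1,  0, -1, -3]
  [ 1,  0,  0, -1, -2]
x^5 + 10*x^4 + 40*x^3 + 80*x^2 + 80*x + 32

Expanding det(x·I − A) (e.g. by cofactor expansion or by noting that A is similar to its Jordan form J, which has the same characteristic polynomial as A) gives
  χ_A(x) = x^5 + 10*x^4 + 40*x^3 + 80*x^2 + 80*x + 32
which factors as (x + 2)^5. The eigenvalues (with algebraic multiplicities) are λ = -2 with multiplicity 5.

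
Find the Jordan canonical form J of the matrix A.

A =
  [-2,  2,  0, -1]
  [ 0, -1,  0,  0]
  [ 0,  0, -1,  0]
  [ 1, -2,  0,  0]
J_2(-1) ⊕ J_1(-1) ⊕ J_1(-1)

The characteristic polynomial is
  det(x·I − A) = x^4 + 4*x^3 + 6*x^2 + 4*x + 1 = (x + 1)^4

Eigenvalues and multiplicities (the geometric multiplicity of λ is n − rank(A − λI), which equals the number of Jordan blocks for λ):
  λ = -1: algebraic multiplicity = 4, geometric multiplicity = 3

Determining the block sizes for each eigenvalue:
  λ = -1: 3 blocks summing to 4 forces exactly one block of size 2 and the rest size 1 → block sizes [2, 1, 1]

Assembling the blocks gives a Jordan form
J =
  [-1,  1,  0,  0]
  [ 0, -1,  0,  0]
  [ 0,  0, -1,  0]
  [ 0,  0,  0, -1]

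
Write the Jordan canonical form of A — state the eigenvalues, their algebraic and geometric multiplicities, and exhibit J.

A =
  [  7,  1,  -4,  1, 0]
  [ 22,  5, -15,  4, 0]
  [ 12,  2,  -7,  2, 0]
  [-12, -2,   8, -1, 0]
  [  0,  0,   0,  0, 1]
J_3(1) ⊕ J_1(1) ⊕ J_1(1)

The characteristic polynomial is
  det(x·I − A) = x^5 - 5*x^4 + 10*x^3 - 10*x^2 + 5*x - 1 = (x - 1)^5

Eigenvalues and multiplicities (the geometric multiplicity of λ is n − rank(A − λI), which equals the number of Jordan blocks for λ):
  λ = 1: algebraic multiplicity = 5, geometric multiplicity = 3

Determining the block sizes for each eigenvalue:
  λ = 1: with am = 5 and gm = 3, the partition is not yet determined (e.g. several partitions of 5 into 3 parts exist). Let N = A − (1)·I. Computing rank(N^1) = 2, rank(N^2) = 1, rank(N^3) = 0; the number of blocks of size ≥ j is rank(N^{j−1}) − rank(N^j), giving [3, 1, 1]. So we have 1 block(s) of size 3, 2 block(s) of size 1 → block sizes [3, 1, 1]

Assembling the blocks gives a Jordan form
J =
  [1, 1, 0, 0, 0]
  [0, 1, 1, 0, 0]
  [0, 0, 1, 0, 0]
  [0, 0, 0, 1, 0]
  [0, 0, 0, 0, 1]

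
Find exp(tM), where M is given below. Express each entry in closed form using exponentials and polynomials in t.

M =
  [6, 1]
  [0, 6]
e^{tM} =
  [exp(6*t), t*exp(6*t)]
  [0, exp(6*t)]

Strategy: write M = P · J · P⁻¹ where J is a Jordan canonical form, so e^{tM} = P · e^{tJ} · P⁻¹, and e^{tJ} can be computed block-by-block.

M has Jordan form
J =
  [6, 1]
  [0, 6]
(up to reordering of blocks).

Per-block formulas:
  For a 2×2 Jordan block J_2(6): exp(t · J_2(6)) = e^(6t)·(I + t·N), where N is the 2×2 nilpotent shift.

After assembling e^{tJ} and conjugating by P, we get:

e^{tM} =
  [exp(6*t), t*exp(6*t)]
  [0, exp(6*t)]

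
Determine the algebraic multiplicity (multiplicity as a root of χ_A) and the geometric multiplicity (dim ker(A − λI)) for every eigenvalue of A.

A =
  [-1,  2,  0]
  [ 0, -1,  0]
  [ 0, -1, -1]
λ = -1: alg = 3, geom = 2

Step 1 — factor the characteristic polynomial to read off the algebraic multiplicities:
  χ_A(x) = (x + 1)^3

Step 2 — compute geometric multiplicities via the rank-nullity identity g(λ) = n − rank(A − λI):
  rank(A − (-1)·I) = 1, so dim ker(A − (-1)·I) = n − 1 = 2

Summary:
  λ = -1: algebraic multiplicity = 3, geometric multiplicity = 2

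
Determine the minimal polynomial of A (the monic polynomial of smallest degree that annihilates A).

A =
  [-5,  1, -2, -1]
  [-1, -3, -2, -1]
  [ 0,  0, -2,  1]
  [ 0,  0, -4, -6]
x^2 + 8*x + 16

The characteristic polynomial is χ_A(x) = (x + 4)^4, so the eigenvalues are known. The minimal polynomial is
  m_A(x) = Π_λ (x − λ)^{k_λ}
where k_λ is the size of the *largest* Jordan block for λ (equivalently, the smallest k with (A − λI)^k v = 0 for every generalised eigenvector v of λ).

  λ = -4: largest Jordan block has size 2, contributing (x + 4)^2

So m_A(x) = (x + 4)^2 = x^2 + 8*x + 16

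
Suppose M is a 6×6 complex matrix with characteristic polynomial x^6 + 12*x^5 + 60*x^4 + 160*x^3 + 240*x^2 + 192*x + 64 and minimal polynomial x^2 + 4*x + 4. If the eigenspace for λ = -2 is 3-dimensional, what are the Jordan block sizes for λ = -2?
Block sizes for λ = -2: [2, 2, 2]

Step 1 — from the characteristic polynomial, algebraic multiplicity of λ = -2 is 6. From dim ker(M − (-2)·I) = 3, there are exactly 3 Jordan blocks for λ = -2.
Step 2 — from the minimal polynomial, the factor (x + 2)^2 tells us the largest block for λ = -2 has size 2.
Step 3 — with total size 6, 3 blocks, and largest block 2, the block sizes (in nonincreasing order) are [2, 2, 2].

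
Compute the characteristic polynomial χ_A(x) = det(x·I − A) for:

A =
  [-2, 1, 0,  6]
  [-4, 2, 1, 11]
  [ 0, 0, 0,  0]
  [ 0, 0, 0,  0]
x^4

Expanding det(x·I − A) (e.g. by cofactor expansion or by noting that A is similar to its Jordan form J, which has the same characteristic polynomial as A) gives
  χ_A(x) = x^4
which factors as x^4. The eigenvalues (with algebraic multiplicities) are λ = 0 with multiplicity 4.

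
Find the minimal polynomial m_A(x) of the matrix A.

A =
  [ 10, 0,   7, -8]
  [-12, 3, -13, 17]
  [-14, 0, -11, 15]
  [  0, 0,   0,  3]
x^4 - 5*x^3 - 9*x^2 + 81*x - 108

The characteristic polynomial is χ_A(x) = (x - 3)^3*(x + 4), so the eigenvalues are known. The minimal polynomial is
  m_A(x) = Π_λ (x − λ)^{k_λ}
where k_λ is the size of the *largest* Jordan block for λ (equivalently, the smallest k with (A − λI)^k v = 0 for every generalised eigenvector v of λ).

  λ = -4: largest Jordan block has size 1, contributing (x + 4)
  λ = 3: largest Jordan block has size 3, contributing (x − 3)^3

So m_A(x) = (x - 3)^3*(x + 4) = x^4 - 5*x^3 - 9*x^2 + 81*x - 108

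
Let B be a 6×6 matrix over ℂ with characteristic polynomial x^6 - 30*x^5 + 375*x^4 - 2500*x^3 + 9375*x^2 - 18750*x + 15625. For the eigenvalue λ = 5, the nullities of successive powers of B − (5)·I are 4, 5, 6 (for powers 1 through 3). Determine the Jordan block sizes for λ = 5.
Block sizes for λ = 5: [3, 1, 1, 1]

From the dimensions of kernels of powers, the number of Jordan blocks of size at least j is d_j − d_{j−1} where d_j = dim ker(N^j) (with d_0 = 0). Computing the differences gives [4, 1, 1].
The number of blocks of size exactly k is (#blocks of size ≥ k) − (#blocks of size ≥ k + 1), so the partition is: 3 block(s) of size 1, 1 block(s) of size 3.
In nonincreasing order the block sizes are [3, 1, 1, 1].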